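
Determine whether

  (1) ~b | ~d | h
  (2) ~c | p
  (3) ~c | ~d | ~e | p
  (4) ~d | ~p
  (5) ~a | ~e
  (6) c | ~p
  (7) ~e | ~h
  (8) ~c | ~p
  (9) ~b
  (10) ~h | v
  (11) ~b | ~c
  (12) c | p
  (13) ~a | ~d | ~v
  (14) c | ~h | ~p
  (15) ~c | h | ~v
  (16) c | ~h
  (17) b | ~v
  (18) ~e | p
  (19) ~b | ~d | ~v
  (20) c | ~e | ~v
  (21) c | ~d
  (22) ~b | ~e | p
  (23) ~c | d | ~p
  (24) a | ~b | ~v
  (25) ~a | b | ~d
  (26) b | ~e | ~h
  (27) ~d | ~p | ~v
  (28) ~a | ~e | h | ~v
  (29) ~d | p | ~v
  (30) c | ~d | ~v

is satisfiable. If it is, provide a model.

No satisfying assignment exists.

Case c = True:
  (~c | p) forces p = True.
  Clause (~c | ~p) is falsified — contradiction.
Case c = False:
  (c | ~p) forces p = False.
  Clause (c | p) is falsified — contradiction.
Both cases fail, so the formula is unsatisfiable.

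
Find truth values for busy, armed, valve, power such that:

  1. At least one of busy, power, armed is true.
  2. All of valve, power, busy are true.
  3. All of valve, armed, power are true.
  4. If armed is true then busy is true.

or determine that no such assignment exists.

busy = True; armed = True; valve = True; power = True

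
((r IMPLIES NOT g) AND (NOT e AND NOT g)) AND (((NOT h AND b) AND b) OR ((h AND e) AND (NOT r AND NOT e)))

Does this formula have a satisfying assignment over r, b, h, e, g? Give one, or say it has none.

r = True; b = True; h = False; e = False; g = False

  (r IMPLIES NOT g) AND (NOT e AND NOT g) = True
    r IMPLIES NOT g = True
      NOT g = True
    NOT e AND NOT g = True
      NOT e = True
      NOT g = True
  ((NOT h AND b) AND b) OR ((h AND e) AND (NOT r AND NOT e)) = True
    (NOT h AND b) AND b = True
      NOT h AND b = True
        NOT h = True
    (h AND e) AND (NOT r AND NOT e) = False
      h AND e = False
      NOT r AND NOT e = False
        NOT r = False
        NOT e = True
Both conjuncts True, so the formula holds.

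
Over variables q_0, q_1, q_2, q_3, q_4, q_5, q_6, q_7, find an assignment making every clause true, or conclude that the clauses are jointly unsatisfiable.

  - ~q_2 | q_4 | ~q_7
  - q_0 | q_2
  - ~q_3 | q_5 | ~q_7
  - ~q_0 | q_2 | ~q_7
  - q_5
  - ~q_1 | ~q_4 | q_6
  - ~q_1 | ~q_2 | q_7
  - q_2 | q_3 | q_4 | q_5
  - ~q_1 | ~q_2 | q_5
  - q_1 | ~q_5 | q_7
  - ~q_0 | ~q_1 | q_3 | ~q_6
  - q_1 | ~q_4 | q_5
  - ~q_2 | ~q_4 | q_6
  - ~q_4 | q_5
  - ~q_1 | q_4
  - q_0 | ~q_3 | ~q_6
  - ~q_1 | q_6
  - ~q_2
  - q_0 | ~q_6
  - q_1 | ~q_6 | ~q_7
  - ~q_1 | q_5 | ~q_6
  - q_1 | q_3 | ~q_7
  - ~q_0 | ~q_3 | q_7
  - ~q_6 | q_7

UNSATISFIABLE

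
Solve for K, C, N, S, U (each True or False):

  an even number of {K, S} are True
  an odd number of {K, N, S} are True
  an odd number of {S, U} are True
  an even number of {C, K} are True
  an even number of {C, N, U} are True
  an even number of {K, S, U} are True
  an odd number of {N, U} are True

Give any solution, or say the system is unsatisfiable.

K=T; C=T; N=T; S=T; U=F

{K, S}: 2 true → even ✓
{K, N, S}: 3 true → odd ✓
{S, U}: 1 true → odd ✓
{C, K}: 2 true → even ✓
{C, N, U}: 2 true → even ✓
{K, S, U}: 2 true → even ✓
{N, U}: 1 true → odd ✓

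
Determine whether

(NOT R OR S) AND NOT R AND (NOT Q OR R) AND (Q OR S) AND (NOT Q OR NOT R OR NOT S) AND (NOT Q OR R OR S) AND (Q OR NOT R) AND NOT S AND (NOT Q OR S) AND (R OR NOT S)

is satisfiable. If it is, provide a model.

Unsatisfiable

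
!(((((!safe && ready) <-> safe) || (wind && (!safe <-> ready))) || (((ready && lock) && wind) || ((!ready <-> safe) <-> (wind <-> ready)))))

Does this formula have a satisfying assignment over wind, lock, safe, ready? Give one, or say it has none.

wind = False, lock = True, safe = False, ready = True

  !(((((!safe && ready) <-> safe) || (wind && (!safe <-> ready))) || (((ready && lock) && wind) || ((!ready <-> safe) <-> (wind <-> ready))))) = True
    (((!safe && ready) <-> safe) || (wind && (!safe <-> ready))) || (((ready && lock) && wind) || ((!ready <-> safe) <-> (wind <-> ready))) = False
      ((!safe && ready) <-> safe) || (wind && (!safe <-> ready)) = False
        (!safe && ready) <-> safe = False
          !safe && ready = True
            !safe = True
        wind && (!safe <-> ready) = False
          !safe <-> ready = True
            !safe = True
      ((ready && lock) && wind) || ((!ready <-> safe) <-> (wind <-> ready)) = False
        (ready && lock) && wind = False
          ready && lock = True
        (!ready <-> safe) <-> (wind <-> ready) = False
          !ready <-> safe = True
            !ready = False
          wind <-> ready = False
The formula evaluates to True.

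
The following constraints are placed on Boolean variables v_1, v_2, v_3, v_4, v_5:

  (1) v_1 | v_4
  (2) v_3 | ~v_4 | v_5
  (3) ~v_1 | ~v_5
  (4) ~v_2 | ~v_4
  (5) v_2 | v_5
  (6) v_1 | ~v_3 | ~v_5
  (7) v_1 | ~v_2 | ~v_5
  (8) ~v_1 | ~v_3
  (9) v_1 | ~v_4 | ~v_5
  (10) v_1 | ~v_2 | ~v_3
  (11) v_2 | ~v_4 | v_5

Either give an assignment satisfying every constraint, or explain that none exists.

Try v_1 = False:
  (v_1 | v_4) forces v_4 = True.
  (~v_2 | ~v_4) forces v_2 = False.
  (v_2 | v_5) forces v_5 = True.
  clause (v_1 | ~v_4 | ~v_5) is falsified — backtrack.
So v_1 = True.
  then (~v_1 | ~v_5) forces v_5 = False.
  then (v_2 | v_5) forces v_2 = True.
  then (~v_1 | ~v_3) forces v_3 = False.
  then (v_3 | ~v_4 | v_5) forces v_4 = False.
All clauses satisfied.

v_1 = True; v_2 = True; v_3 = False; v_4 = False; v_5 = False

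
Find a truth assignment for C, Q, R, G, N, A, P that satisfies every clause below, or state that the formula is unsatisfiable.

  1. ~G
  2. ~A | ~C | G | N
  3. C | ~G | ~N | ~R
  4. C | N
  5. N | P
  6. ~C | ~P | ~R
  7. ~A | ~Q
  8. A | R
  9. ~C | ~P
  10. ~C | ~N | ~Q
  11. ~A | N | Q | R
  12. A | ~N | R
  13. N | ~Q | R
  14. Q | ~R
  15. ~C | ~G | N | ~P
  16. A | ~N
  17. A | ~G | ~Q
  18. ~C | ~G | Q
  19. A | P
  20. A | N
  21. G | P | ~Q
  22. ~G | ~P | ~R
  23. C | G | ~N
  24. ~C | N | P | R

C = True; Q = False; R = False; G = False; N = True; A = True; P = False

Unit clause (~G) forces G = False.
Try C = False:
  (C | N) forces N = True.
  clause (C | G | ~N) is falsified — backtrack.
So C = True.
  then (~C | ~P) forces P = False.
  then (A | P) forces A = True.
  then (G | P | ~Q) forces Q = False.
  then (~A | ~C | G | N) forces N = True.
  then (Q | ~R) forces R = False.
All clauses satisfied.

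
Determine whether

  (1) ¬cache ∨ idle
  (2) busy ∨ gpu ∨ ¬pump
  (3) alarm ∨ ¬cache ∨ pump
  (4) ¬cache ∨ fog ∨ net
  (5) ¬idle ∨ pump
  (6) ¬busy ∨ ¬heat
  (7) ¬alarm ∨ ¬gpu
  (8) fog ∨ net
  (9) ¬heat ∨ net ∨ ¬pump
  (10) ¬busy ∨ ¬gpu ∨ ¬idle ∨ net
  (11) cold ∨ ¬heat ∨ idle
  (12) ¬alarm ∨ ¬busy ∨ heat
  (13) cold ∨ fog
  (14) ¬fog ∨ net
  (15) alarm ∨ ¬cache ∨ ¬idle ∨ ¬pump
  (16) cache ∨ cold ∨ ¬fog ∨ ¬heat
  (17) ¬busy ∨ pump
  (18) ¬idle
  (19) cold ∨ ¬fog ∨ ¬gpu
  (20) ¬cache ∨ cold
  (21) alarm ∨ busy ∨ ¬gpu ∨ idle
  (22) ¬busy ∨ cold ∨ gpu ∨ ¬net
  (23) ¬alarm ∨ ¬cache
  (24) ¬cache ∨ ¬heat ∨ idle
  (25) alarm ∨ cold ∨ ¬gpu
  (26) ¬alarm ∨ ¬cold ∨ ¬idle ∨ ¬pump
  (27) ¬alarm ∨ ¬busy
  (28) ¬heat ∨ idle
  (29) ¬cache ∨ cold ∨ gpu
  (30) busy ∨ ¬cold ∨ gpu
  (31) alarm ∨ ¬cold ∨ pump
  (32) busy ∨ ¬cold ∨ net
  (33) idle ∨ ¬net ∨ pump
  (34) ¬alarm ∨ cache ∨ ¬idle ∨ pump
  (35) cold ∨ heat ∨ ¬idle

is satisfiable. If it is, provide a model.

cold=T; fog=T; gpu=F; idle=F; cache=F; alarm=F; net=T; pump=T; busy=T; heat=F

Unit clause (¬idle) forces idle = False.
In (¬heat ∨ idle) only ¬heat is left, so heat = False.
In (¬cache ∨ idle) only ¬cache is left, so cache = False.
Set cold = True.
Set fog = True.
  then (¬fog ∨ net) forces net = True.
  then (idle ∨ ¬net ∨ pump) forces pump = True.
Set gpu = False.
  then (busy ∨ gpu ∨ ¬pump) forces busy = True.
  then (¬alarm ∨ ¬busy ∨ heat) forces alarm = False.
All clauses satisfied.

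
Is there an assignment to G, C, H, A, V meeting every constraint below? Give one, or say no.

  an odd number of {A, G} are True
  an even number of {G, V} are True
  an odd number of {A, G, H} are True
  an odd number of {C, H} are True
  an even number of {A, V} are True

Adding constraints 1, 2, 5 mod 2: every variable appears an even number of times on the left, so the left side is 0.
But the right sides sum to 1 (mod 2). 0 ≠ 1 — the system is inconsistent.

Unsatisfiable — no assignment works.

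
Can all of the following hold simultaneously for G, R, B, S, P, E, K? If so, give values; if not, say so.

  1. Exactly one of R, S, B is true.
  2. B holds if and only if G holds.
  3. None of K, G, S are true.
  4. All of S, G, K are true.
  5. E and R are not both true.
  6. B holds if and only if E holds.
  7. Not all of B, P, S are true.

Case G = True:
  Constraint (3) is violated (G=T) — contradiction.
Case G = False:
  Constraint (4) is violated (G=F) — contradiction.
Both cases fail — unsatisfiable.

UNSATISFIABLE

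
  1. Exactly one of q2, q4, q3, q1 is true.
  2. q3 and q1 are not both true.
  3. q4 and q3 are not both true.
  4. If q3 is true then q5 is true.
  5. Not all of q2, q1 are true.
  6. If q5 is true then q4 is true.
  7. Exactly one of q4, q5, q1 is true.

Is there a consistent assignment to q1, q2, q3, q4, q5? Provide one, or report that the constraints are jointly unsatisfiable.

q1 = False, q2 = False, q3 = False, q4 = True, q5 = False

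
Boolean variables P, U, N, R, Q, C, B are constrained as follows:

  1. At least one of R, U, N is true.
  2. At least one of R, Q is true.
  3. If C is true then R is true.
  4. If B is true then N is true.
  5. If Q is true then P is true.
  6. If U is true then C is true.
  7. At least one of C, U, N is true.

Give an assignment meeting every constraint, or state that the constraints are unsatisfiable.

P = True; U = True; N = False; R = True; Q = False; C = True; B = False

  (1) {R, U, N}: 2 true — at least one ✓
  (2) {R, Q}: 1 true — at least one ✓
  (3) C=T ⇒ R: T ✓
  (4) B=F ⇒ N: vacuous ✓
  (5) Q=F ⇒ P: vacuous ✓
  (6) U=T ⇒ C: T ✓
  (7) {C, U, N}: 2 true — at least one ✓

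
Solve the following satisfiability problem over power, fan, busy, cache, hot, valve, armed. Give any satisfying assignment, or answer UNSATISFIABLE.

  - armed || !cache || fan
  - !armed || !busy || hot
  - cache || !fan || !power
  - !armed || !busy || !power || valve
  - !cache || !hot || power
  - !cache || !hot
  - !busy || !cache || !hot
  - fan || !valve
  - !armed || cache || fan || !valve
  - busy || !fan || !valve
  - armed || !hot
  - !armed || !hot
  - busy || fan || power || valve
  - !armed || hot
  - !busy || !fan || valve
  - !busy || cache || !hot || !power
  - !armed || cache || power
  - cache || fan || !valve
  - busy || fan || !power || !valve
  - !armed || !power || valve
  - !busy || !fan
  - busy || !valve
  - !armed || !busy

Set power = True.
Set fan = False.
  then (fan || !valve) forces valve = False.
  then (!armed || !power || valve) forces armed = False.
  then (armed || !cache || fan) forces cache = False.
  then (armed || !hot) forces hot = False.
Set busy = True.
All clauses satisfied.

power = True, fan = False, busy = True, cache = False, hot = False, valve = False, armed = False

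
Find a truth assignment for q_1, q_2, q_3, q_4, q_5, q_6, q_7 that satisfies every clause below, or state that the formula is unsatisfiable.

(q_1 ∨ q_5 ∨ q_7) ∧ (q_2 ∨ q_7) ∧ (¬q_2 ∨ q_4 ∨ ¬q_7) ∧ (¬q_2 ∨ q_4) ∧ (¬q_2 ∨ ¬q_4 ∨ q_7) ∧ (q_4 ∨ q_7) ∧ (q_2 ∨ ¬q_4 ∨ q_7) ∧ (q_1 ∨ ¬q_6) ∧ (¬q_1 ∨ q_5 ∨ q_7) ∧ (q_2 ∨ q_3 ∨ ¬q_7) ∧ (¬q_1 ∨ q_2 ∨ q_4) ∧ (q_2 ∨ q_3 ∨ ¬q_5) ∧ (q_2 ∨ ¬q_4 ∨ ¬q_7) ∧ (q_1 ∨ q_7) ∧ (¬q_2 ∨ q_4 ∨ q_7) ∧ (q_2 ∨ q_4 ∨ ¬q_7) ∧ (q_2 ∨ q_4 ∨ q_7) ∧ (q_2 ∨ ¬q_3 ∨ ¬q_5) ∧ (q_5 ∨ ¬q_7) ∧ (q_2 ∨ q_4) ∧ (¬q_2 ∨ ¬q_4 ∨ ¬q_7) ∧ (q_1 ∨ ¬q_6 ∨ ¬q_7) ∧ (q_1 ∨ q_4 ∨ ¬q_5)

Unsatisfiable — no assignment works.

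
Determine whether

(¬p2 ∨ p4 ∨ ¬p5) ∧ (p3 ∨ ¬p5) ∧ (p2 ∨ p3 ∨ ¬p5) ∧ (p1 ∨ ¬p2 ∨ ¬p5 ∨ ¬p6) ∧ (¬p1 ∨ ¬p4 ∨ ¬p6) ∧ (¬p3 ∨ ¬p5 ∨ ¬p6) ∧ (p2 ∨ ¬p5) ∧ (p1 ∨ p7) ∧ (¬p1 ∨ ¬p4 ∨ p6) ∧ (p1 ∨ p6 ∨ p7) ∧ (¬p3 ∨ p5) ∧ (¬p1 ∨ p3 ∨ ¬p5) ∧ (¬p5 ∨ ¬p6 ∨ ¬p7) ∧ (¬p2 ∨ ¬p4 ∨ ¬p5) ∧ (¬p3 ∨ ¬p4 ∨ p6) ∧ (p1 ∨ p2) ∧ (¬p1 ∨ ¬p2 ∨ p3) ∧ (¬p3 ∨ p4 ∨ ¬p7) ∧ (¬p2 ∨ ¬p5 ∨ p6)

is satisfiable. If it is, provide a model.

p1 = True, p2 = False, p3 = False, p4 = False, p5 = False, p6 = True, p7 = False

Set p1 = True.
Try p2 = True:
  (¬p1 ∨ ¬p2 ∨ p3) forces p3 = True.
  (¬p3 ∨ p5) forces p5 = True.
  (¬p2 ∨ p4 ∨ ¬p5) forces p4 = True.
  clause (¬p2 ∨ ¬p4 ∨ ¬p5) is falsified — backtrack.
So p2 = False.
  then (p2 ∨ ¬p5) forces p5 = False.
  then (¬p3 ∨ p5) forces p3 = False.
Set p4 = False.
Set p6 = True.
Set p7 = False.
All clauses satisfied.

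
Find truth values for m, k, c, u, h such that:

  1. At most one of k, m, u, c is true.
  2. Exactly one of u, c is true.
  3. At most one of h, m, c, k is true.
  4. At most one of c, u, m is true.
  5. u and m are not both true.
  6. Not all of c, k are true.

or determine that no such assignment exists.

m: False; k: False; c: False; u: True; h: True

  (1) {k, m, u, c}: 1 true — at most one ✓
  (2) {u, c}: 1 true — exactly one ✓
  (3) {h, m, c, k}: 1 true — at most one ✓
  (4) {c, u, m}: 1 true — at most one ✓
  (5) u=T, m=F — not both ✓
  (6) {c, k}: 0/2 true — not all ✓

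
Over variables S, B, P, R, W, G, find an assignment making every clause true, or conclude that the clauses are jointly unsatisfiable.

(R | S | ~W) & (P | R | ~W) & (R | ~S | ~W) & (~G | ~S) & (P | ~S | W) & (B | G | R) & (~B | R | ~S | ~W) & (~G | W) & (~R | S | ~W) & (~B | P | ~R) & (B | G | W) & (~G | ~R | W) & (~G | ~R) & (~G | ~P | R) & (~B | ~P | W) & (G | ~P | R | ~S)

Set S = True.
  then (~G | ~S) forces G = False.
Set B = False.
  then (B | G | R) forces R = True.
  then (B | G | W) forces W = True.
Set P = False.
All clauses satisfied.

S = True, B = False, P = False, R = True, W = True, G = False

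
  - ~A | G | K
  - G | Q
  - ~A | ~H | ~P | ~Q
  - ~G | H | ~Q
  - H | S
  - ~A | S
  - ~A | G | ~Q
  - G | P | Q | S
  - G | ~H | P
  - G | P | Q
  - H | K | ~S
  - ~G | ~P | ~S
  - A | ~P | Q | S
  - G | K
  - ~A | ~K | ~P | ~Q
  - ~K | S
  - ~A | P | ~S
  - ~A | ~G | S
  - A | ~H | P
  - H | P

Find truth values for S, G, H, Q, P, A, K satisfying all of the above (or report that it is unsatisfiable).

Set S = False.
  then (H | S) forces H = True.
  then (~A | S) forces A = False.
  then (~K | S) forces K = False.
  then (A | ~H | P) forces P = True.
  then (A | ~P | Q | S) forces Q = True.
  then (G | K) forces G = True.
All clauses satisfied.

S=F, G=T, H=T, Q=T, P=T, A=F, K=F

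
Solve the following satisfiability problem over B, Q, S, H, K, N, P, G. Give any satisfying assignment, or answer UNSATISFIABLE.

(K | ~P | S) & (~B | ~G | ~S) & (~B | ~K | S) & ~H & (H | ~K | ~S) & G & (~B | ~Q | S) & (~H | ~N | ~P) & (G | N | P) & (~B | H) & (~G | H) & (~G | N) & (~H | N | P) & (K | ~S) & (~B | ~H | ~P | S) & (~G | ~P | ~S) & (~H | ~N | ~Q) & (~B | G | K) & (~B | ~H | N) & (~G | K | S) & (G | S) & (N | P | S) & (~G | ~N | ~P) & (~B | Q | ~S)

The formula is unsatisfiable.

Case H = True:
  Clause (~H) is falsified — contradiction.
Case H = False:
  (G) forces G = True.
  Clause (~G | H) is falsified — contradiction.
Both cases fail, so the formula is unsatisfiable.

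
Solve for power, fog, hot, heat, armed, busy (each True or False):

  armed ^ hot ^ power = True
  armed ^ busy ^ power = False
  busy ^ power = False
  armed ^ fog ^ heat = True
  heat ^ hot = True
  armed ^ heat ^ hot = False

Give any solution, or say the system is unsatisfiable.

Unsatisfiable — no assignment works.

Adding constraints 2, 3, 5, 6 mod 2: every variable appears an even number of times on the left, so the left side is 0.
But the right sides sum to 1 (mod 2). 0 ≠ 1 — the system is inconsistent.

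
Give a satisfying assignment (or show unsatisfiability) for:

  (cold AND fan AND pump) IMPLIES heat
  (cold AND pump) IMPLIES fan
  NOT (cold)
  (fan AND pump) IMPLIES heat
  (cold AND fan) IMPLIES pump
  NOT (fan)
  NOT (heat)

fan = False, pump = False, heat = False, cold = False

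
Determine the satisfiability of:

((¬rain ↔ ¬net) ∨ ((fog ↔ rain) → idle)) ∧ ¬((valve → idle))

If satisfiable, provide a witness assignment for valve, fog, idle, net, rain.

valve = True, fog = False, idle = False, net = False, rain = True

  (¬rain ↔ ¬net) ∨ ((fog ↔ rain) → idle) = True
    ¬rain ↔ ¬net = False
      ¬rain = False
      ¬net = True
    (fog ↔ rain) → idle = True
      fog ↔ rain = False
  ¬((valve → idle)) = True
    valve → idle = False
Both conjuncts True, so the formula holds.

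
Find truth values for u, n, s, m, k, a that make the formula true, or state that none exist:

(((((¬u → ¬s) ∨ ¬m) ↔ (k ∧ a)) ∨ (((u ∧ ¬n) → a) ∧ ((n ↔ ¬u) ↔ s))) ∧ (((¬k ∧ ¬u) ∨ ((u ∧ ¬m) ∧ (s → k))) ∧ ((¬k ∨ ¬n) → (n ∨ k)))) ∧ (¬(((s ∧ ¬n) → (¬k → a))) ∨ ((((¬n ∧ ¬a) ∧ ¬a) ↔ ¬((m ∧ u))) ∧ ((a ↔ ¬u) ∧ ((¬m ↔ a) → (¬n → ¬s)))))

Case n = True: the formula simplifies to (((((¬u → ¬s) ∨ ¬m) ↔ (k ∧ a)) ∨ (¬u ↔ s)) ∧ ((¬k ∧ ¬u) ∨ ((u ∧ ¬m) ∧ (s → k)))) ∧ ((m ∧ u) ∧ (a ↔ ¬u)).
  u = True: simplifies to (((k ∧ a) ∨ ¬s) ∧ (¬m ∧ (s → k))) ∧ (m ∧ ¬a).
    m = True: the conjunct ¬m is False.
    m = False: the conjunct m is False.
  u = False: the conjunct u is False.
Case n = False: the formula simplifies to (((((¬u → ¬s) ∨ ¬m) ↔ (k ∧ a)) ∨ ((u → a) ∧ (u ↔ s))) ∧ (((¬k ∧ ¬u) ∨ ((u ∧ ¬m) ∧ (s → k))) ∧ k)) ∧ (¬((s → (¬k → a))) ∨ (((¬a ∧ ¬a) ↔ ¬((m ∧ u))) ∧ ((a ↔ ¬u) ∧ ((¬m ↔ a) → ¬s)))).
  k = True: simplifies to (((((¬u → ¬s) ∨ ¬m) ↔ a) ∨ ((u → a) ∧ (u ↔ s))) ∧ (u ∧ ¬m)) ∧ (((¬a ∧ ¬a) ↔ ¬((m ∧ u))) ∧ ((a ↔ ¬u) ∧ ((¬m ↔ a) → ¬s))).
    m = True: the conjunct ¬m is False.
    m = False: simplifies to ((a ∨ ((u → a) ∧ (u ↔ s))) ∧ u) ∧ ((¬a ∧ ¬a) ∧ ((a ↔ ¬u) ∧ (a → ¬s))).
      a = True: the conjunct ¬a is False.
      a = False: simplifies to ((¬u ∧ (u ↔ s)) ∧ u) ∧ u.
        u = True: the conjunct ¬u is False.
        u = False: the conjunct u is False.
  k = False: the conjunct k is False.
Both cases fail — unsatisfiable.

Unsatisfiable — no assignment works.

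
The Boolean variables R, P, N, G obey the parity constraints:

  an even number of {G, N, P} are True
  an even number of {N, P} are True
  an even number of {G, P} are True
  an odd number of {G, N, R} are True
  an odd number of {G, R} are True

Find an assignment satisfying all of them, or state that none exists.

R = True; P = False; N = False; G = False

{G, N, P}: 0 true → even ✓
{N, P}: 0 true → even ✓
{G, P}: 0 true → even ✓
{G, N, R}: 1 true → odd ✓
{G, R}: 1 true → odd ✓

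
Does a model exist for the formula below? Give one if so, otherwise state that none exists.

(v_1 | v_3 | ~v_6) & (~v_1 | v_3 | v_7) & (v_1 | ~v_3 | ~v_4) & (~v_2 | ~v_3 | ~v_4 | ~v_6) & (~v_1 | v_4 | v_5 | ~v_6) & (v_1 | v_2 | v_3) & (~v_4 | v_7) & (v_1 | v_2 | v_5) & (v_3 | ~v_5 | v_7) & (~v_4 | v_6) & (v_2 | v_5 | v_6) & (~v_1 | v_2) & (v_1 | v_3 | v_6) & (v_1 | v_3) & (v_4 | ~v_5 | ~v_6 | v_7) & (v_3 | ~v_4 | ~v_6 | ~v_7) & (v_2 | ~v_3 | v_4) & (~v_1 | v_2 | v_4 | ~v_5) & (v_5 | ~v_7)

Set v_1 = True.
  then (~v_1 | v_2) forces v_2 = True.
Set v_3 = True.
Try v_4 = True:
  (~v_2 | ~v_3 | ~v_4 | ~v_6) forces v_6 = False.
  clause (~v_4 | v_6) is falsified — backtrack.
So v_4 = False.
Set v_5 = True.
Set v_6 = True.
  then (v_4 | ~v_5 | ~v_6 | v_7) forces v_7 = True.
All clauses satisfied.

v_1=T, v_2=T, v_3=T, v_4=F, v_5=T, v_6=T, v_7=T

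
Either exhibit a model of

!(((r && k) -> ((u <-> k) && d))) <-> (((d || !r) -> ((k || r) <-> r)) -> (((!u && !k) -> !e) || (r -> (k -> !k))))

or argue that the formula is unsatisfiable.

e=F, k=T, r=T, d=F, u=T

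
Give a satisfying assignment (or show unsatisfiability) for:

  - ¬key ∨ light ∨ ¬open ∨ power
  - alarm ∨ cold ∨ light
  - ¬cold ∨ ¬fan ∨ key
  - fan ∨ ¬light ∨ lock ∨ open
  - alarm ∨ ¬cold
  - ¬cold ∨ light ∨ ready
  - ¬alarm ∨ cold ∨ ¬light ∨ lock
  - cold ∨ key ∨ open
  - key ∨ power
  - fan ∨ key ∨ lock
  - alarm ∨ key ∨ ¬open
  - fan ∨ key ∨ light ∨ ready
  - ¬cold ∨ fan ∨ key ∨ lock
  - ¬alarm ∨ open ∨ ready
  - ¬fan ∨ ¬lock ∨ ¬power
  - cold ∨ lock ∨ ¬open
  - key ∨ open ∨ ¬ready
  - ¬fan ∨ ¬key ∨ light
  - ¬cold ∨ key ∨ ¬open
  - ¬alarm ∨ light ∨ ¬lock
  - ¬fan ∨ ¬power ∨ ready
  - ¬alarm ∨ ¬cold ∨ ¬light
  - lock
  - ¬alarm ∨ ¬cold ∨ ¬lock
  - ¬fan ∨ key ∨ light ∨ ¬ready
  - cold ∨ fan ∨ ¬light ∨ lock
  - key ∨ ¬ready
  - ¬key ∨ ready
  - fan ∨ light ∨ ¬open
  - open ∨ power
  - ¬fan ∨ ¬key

alarm: False, ready: True, lock: True, light: True, key: True, open: True, fan: False, cold: False, power: False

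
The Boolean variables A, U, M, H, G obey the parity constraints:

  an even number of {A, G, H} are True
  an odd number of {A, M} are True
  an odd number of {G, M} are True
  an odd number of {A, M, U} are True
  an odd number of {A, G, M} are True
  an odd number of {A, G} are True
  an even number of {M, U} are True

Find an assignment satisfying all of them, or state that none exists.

The formula is unsatisfiable.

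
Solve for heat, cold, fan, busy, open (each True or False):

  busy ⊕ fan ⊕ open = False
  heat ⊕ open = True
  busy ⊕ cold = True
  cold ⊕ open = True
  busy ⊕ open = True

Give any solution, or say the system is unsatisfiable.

No satisfying assignment exists.

Adding constraints 3, 4, 5 mod 2: every variable appears an even number of times on the left, so the left side is 0.
But the right sides sum to 1 (mod 2). 0 ≠ 1 — the system is inconsistent.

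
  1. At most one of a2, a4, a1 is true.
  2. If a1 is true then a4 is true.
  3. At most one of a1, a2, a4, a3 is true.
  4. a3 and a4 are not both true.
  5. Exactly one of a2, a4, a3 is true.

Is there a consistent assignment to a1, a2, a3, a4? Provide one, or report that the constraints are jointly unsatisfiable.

a1=F, a2=T, a3=F, a4=F

  (1) {a2, a4, a1}: 1 true — at most one ✓
  (2) a1=F ⇒ a4: vacuous ✓
  (3) {a1, a2, a4, a3}: 1 true — at most one ✓
  (4) a3=F, a4=F — not both ✓
  (5) {a2, a4, a3}: 1 true — exactly one ✓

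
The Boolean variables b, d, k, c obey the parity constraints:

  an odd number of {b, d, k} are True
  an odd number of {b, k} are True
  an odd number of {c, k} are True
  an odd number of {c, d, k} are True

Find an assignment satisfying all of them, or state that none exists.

b: False, d: False, k: True, c: False

{b, d, k}: 1 true → odd ✓
{b, k}: 1 true → odd ✓
{c, k}: 1 true → odd ✓
{c, d, k}: 1 true → odd ✓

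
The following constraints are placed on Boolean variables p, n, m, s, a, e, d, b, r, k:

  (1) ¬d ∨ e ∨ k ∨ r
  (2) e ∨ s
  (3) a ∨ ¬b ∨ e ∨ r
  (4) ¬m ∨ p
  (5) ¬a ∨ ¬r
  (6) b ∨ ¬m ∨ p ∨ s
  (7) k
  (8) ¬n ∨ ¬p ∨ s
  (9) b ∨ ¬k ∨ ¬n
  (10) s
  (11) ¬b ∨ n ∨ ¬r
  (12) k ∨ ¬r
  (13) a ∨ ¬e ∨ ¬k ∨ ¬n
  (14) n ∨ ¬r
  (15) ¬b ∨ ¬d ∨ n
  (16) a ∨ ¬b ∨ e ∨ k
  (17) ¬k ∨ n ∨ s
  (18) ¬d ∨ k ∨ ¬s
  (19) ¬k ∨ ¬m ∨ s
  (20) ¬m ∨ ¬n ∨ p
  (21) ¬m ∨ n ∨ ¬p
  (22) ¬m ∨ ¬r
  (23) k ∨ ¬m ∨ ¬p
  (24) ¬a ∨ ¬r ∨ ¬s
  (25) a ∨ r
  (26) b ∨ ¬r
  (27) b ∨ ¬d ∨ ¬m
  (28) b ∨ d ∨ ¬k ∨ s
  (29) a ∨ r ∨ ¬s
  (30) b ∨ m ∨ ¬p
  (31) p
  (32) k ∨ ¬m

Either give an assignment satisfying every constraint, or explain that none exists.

Unit clause (k) forces k = True.
Unit clause (s) forces s = True.
Unit clause (p) forces p = True.
Set n = False.
  then (n ∨ ¬r) forces r = False.
  then (¬m ∨ n ∨ ¬p) forces m = False.
  then (a ∨ r) forces a = True.
  then (b ∨ m ∨ ¬p) forces b = True.
  then (¬b ∨ ¬d ∨ n) forces d = False.
Set e = False.
All clauses satisfied.

p = True, n = False, m = False, s = True, a = True, e = False, d = False, b = True, r = False, k = True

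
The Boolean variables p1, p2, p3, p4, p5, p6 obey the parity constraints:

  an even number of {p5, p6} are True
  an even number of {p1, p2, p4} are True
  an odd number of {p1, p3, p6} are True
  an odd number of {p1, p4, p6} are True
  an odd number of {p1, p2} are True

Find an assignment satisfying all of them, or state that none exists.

p1=F; p2=T; p3=T; p4=T; p5=F; p6=F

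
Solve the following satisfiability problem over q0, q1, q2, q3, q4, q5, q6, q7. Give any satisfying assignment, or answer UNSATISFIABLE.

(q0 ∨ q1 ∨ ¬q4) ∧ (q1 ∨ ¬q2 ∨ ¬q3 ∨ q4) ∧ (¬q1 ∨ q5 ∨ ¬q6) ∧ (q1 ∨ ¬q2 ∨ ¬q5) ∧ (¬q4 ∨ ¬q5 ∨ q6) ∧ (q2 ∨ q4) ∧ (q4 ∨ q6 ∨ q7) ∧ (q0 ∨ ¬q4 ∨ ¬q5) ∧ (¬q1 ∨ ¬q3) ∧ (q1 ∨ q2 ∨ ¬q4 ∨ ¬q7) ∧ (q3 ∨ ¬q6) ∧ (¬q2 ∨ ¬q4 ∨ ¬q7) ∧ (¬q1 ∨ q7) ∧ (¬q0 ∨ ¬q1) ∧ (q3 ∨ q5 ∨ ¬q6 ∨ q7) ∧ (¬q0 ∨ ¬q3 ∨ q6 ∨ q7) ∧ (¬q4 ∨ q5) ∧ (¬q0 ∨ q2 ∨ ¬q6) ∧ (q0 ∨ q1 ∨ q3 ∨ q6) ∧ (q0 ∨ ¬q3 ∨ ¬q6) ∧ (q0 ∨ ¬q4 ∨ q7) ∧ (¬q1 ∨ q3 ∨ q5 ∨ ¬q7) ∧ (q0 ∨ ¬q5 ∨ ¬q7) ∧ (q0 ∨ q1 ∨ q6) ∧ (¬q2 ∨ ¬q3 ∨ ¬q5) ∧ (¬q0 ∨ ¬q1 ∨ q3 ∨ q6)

q0 = True, q1 = False, q2 = True, q3 = False, q4 = False, q5 = False, q6 = False, q7 = True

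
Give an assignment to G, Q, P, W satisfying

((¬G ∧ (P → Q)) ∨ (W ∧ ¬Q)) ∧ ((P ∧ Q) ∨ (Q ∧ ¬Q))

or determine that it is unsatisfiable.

G: False, Q: True, P: True, W: False

  (¬G ∧ (P → Q)) ∨ (W ∧ ¬Q) = True
    ¬G ∧ (P → Q) = True
      ¬G = True
      P → Q = True
    W ∧ ¬Q = False
      ¬Q = False
  (P ∧ Q) ∨ (Q ∧ ¬Q) = True
    P ∧ Q = True
    Q ∧ ¬Q = False
      ¬Q = False
Both conjuncts True, so the formula holds.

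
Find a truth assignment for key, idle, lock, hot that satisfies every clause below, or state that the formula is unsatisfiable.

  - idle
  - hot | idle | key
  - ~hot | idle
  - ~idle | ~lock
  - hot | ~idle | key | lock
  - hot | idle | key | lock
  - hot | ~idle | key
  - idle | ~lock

Unit clause (idle) forces idle = True.
In (~idle | ~lock) only ~lock is left, so lock = False.
Set key = True.
Set hot = True.
Check each clause:
  (idle): idle holds.
  (hot | idle | key): hot holds.
  (~hot | idle): idle holds.
  (~idle | ~lock): ~lock holds.
  (hot | ~idle | key | lock): hot holds.
  (hot | idle | key | lock): hot holds.
  (hot | ~idle | key): hot holds.
  (idle | ~lock): idle holds.
All clauses satisfied.

key = True, idle = True, lock = False, hot = True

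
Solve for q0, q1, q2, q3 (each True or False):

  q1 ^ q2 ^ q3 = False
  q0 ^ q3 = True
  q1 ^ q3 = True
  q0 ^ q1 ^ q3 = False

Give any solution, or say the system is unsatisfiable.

q0: True, q1: True, q2: True, q3: False

q1 ^ q2 ^ q3 = T ^ T ^ F = False ✓
q0 ^ q3 = T ^ F = True ✓
q1 ^ q3 = T ^ F = True ✓
q0 ^ q1 ^ q3 = T ^ T ^ F = False ✓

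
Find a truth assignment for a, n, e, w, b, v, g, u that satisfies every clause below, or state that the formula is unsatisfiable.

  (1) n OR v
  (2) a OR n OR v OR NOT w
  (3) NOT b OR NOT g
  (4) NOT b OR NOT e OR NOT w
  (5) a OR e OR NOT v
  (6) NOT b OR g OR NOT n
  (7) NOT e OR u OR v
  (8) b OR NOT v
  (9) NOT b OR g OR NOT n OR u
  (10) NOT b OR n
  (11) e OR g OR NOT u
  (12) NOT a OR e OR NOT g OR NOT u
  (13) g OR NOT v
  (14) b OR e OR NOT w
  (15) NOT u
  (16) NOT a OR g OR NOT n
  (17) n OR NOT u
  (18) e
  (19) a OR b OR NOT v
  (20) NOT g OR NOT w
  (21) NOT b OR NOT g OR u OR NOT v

Unsatisfiable

Case e = True:
  (NOT u) forces u = False.
  (NOT e OR u OR v) forces v = True.
  (b OR NOT v) forces b = True.
  (NOT b OR NOT g) forces g = False.
  Clause (g OR NOT v) is falsified — contradiction.
Case e = False:
  Clause (e) is falsified — contradiction.
Both cases fail, so the formula is unsatisfiable.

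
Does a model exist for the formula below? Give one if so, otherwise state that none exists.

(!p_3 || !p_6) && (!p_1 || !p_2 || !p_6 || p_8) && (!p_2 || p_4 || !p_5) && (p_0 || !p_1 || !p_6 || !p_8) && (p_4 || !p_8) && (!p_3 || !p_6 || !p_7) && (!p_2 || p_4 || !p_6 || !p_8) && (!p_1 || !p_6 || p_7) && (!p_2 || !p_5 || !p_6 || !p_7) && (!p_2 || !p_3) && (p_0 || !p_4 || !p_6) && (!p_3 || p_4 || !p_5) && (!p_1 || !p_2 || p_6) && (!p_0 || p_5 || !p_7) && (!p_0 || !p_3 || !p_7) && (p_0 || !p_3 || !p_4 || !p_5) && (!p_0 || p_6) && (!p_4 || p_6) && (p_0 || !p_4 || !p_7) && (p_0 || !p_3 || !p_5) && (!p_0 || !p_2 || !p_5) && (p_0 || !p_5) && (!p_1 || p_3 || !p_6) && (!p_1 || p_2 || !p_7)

Set p_0 = True.
  then (!p_0 || p_6) forces p_6 = True.
  then (!p_3 || !p_6) forces p_3 = False.
  then (!p_1 || p_3 || !p_6) forces p_1 = False.
Set p_2 = False.
Set p_4 = True.
Set p_5 = True.
Set p_7 = True.
Set p_8 = False.
All clauses satisfied.

p_0 = True, p_1 = False, p_2 = False, p_3 = False, p_4 = True, p_5 = True, p_6 = True, p_7 = True, p_8 = False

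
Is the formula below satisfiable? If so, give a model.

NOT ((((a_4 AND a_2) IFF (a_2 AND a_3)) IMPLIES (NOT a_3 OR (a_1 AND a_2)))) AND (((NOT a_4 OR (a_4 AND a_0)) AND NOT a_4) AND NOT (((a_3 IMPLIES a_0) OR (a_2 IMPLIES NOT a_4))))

Unsatisfiable — no assignment works.

Case a_4 = True: the conjunct NOT a_4 is False.
Case a_4 = False: the conjunct NOT (((a_3 IMPLIES a_0) OR (a_2 IMPLIES NOT a_4))) becomes NOT (((a_3 IMPLIES a_0) OR True)) = False.
Both cases fail — unsatisfiable.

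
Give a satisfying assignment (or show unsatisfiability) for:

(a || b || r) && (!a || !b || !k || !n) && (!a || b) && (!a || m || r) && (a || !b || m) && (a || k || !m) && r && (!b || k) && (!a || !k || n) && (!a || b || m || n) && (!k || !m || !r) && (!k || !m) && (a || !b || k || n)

a = False, b = False, m = False, n = False, r = True, k = True

Unit clause (r) forces r = True.
Set a = False.
Try b = True:
  (a || !b || m) forces m = True.
  (a || k || !m) forces k = True.
  clause (!k || !m || !r) is falsified — backtrack.
So b = False.
Set m = False.
Set n = False.
Set k = True.
All clauses satisfied.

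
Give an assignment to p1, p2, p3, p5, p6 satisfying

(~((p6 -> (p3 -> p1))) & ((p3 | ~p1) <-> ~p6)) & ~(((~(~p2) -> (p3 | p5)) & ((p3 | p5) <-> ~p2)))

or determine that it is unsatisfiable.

The formula is unsatisfiable.

Case p3 = True: the formula simplifies to (~((p6 -> p1)) & ~p6) & ~(~p2).
  p6 = True: the conjunct ~p6 is False.
  p6 = False: the conjunct ~((p6 -> p1)) becomes ~((False -> p1)) = False.
Case p3 = False: the conjunct ~((p6 -> (p3 -> p1))) becomes ~((p6 -> True)) = False.
Both cases fail — unsatisfiable.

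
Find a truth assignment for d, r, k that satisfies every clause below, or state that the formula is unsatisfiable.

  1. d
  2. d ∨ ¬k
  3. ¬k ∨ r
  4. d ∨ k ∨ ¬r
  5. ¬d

Case d = True:
  Clause (¬d) is falsified — contradiction.
Case d = False:
  Clause (d) is falsified — contradiction.
Both cases fail, so the formula is unsatisfiable.

Unsatisfiable — no assignment works.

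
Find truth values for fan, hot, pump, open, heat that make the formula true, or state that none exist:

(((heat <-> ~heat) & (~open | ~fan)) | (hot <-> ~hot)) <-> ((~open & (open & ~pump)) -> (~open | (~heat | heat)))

Case heat = True: the formula simplifies to hot <-> ~hot.
  hot = True: this becomes True <-> ~True = False.
  hot = False: this becomes False <-> ~False = False.
Case heat = False: the formula simplifies to hot <-> ~hot.
  hot = True: this becomes True <-> ~True = False.
  hot = False: this becomes False <-> ~False = False.
Both cases fail — unsatisfiable.

UNSATISFIABLE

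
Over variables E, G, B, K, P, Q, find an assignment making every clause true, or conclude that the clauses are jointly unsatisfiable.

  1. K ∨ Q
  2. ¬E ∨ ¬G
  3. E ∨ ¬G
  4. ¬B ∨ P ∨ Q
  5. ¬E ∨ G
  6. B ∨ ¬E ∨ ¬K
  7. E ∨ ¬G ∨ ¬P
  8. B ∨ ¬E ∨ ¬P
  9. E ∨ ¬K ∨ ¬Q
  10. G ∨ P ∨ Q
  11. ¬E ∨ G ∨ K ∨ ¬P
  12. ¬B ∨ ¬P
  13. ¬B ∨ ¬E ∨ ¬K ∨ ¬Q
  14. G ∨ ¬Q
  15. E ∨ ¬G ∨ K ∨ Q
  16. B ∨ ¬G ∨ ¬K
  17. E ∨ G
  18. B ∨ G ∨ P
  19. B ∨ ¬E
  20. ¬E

No satisfying assignment exists.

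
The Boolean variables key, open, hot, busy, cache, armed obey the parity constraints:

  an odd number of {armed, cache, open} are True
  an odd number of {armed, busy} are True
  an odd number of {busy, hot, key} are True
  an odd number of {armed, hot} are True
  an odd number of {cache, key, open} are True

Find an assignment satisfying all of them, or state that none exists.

key = True; open = False; hot = False; busy = False; cache = False; armed = True

{armed, cache, open}: 1 true → odd ✓
{armed, busy}: 1 true → odd ✓
{busy, hot, key}: 1 true → odd ✓
{armed, hot}: 1 true → odd ✓
{cache, key, open}: 1 true → odd ✓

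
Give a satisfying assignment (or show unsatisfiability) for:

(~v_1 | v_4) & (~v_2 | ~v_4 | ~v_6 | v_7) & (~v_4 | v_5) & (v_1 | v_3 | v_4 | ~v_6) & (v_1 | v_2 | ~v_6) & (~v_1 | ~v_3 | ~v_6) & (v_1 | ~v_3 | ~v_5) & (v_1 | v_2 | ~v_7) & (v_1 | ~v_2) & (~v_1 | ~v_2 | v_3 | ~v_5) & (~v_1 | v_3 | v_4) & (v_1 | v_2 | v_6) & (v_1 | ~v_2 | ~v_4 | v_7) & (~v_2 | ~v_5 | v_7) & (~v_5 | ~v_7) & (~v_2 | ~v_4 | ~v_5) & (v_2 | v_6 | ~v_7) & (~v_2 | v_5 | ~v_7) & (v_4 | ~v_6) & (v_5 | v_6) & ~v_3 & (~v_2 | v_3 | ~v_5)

Unit clause (~v_3) forces v_3 = False.
Try v_1 = False:
  (v_1 | ~v_2) forces v_2 = False.
  (v_1 | v_2 | ~v_6) forces v_6 = False.
  clause (v_1 | v_2 | v_6) is falsified — backtrack.
So v_1 = True.
  then (~v_1 | v_4) forces v_4 = True.
  then (~v_4 | v_5) forces v_5 = True.
  then (~v_1 | ~v_2 | v_3 | ~v_5) forces v_2 = False.
  then (~v_5 | ~v_7) forces v_7 = False.
Set v_6 = True.
All clauses satisfied.

v_1: True, v_2: False, v_3: False, v_4: True, v_5: True, v_6: True, v_7: False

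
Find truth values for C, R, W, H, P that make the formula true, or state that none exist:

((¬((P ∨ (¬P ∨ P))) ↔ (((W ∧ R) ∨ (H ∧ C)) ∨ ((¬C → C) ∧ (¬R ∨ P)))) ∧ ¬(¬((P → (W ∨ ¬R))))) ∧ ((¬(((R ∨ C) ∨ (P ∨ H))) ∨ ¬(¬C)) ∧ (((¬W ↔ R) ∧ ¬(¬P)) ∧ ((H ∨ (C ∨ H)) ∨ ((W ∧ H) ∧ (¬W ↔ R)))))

Unsatisfiable

Case P = True: the formula simplifies to (¬((((W ∧ R) ∨ (H ∧ C)) ∨ (¬C → C))) ∧ ¬(¬((W ∨ ¬R)))) ∧ (¬(¬C) ∧ ((¬W ↔ R) ∧ ((H ∨ (C ∨ H)) ∨ ((W ∧ H) ∧ (¬W ↔ R))))).
  C = True: the conjunct ¬((((W ∧ R) ∨ (H ∧ C)) ∨ (¬C → C))) becomes ¬((((W ∧ R) ∨ H) ∨ True)) = False.
  C = False: the conjunct ¬(¬C) becomes ¬(¬False) = False.
Case P = False: the conjunct ¬(¬P) becomes ¬(¬False) = False.
Both cases fail — unsatisfiable.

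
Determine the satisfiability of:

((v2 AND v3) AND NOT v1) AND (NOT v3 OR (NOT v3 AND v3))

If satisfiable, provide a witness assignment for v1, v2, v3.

Unsatisfiable — no assignment works.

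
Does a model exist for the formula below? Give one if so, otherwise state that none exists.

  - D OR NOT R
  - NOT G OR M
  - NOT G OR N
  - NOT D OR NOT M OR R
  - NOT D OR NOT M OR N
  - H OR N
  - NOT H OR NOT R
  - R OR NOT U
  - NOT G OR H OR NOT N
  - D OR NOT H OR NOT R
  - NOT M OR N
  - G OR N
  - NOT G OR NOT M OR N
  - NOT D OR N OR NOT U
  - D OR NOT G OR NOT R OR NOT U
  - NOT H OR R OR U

M: False; D: True; U: False; N: True; H: False; G: False; R: False

Set M = False.
  then (NOT G OR M) forces G = False.
  then (G OR N) forces N = True.
Set D = True.
Set U = False.
Try H = True:
  (NOT H OR NOT R) forces R = False.
  clause (NOT H OR R OR U) is falsified — backtrack.
So H = False.
Set R = False.
All clauses satisfied.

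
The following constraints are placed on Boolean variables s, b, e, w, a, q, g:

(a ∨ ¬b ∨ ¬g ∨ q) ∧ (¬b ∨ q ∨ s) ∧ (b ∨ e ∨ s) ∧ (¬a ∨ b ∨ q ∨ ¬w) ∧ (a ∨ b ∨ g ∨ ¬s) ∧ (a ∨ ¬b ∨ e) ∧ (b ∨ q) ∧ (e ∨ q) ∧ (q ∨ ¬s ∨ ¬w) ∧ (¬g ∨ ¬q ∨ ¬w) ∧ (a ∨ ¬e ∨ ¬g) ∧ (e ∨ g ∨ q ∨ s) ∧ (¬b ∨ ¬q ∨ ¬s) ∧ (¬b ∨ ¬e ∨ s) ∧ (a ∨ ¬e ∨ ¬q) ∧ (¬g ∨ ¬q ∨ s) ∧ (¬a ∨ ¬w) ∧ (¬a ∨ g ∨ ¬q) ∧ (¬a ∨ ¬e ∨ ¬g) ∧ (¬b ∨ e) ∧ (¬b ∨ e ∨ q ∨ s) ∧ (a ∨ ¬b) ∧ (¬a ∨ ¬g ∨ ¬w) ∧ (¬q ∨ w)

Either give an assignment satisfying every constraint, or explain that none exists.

s = True, b = True, e = True, w = False, a = True, q = False, g = False

Set s = True.
Try b = False:
  (b ∨ q) forces q = True.
  (¬q ∨ w) forces w = True.
  (¬g ∨ ¬q ∨ ¬w) forces g = False.
  (a ∨ b ∨ g ∨ ¬s) forces a = True.
  clause (¬a ∨ ¬w) is falsified — backtrack.
So b = True.
  then (¬b ∨ ¬q ∨ ¬s) forces q = False.
  then (¬b ∨ e) forces e = True.
  then (a ∨ ¬b) forces a = True.
  then (q ∨ ¬s ∨ ¬w) forces w = False.
  then (¬a ∨ ¬e ∨ ¬g) forces g = False.
All clauses satisfied.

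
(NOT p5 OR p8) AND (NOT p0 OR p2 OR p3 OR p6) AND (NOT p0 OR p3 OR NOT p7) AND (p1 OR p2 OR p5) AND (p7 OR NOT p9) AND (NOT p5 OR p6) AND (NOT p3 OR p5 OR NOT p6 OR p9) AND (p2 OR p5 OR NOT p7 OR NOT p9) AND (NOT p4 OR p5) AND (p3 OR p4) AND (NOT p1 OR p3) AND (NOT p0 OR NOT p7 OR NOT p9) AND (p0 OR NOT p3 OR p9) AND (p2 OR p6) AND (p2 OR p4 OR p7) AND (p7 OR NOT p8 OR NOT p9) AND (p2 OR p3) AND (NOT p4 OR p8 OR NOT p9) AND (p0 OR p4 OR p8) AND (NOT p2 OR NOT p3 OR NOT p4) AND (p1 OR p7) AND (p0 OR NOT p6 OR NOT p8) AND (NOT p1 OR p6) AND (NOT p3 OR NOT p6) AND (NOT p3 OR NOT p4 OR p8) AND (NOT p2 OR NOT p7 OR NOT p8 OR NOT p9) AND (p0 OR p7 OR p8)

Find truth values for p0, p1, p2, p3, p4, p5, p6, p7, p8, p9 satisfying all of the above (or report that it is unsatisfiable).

Set p0 = True.
Try p1 = True:
  (NOT p1 OR p3) forces p3 = True.
  (NOT p1 OR p6) forces p6 = True.
  clause (NOT p3 OR NOT p6) is falsified — backtrack.
So p1 = False.
  then (p1 OR p7) forces p7 = True.
  then (NOT p0 OR p3 OR NOT p7) forces p3 = True.
  then (NOT p0 OR NOT p7 OR NOT p9) forces p9 = False.
  then (NOT p3 OR NOT p6) forces p6 = False.
  then (NOT p5 OR p6) forces p5 = False.
  then (NOT p4 OR p5) forces p4 = False.
  then (p2 OR p6) forces p2 = True.
Set p8 = False.
All clauses satisfied.

p0=T, p1=F, p2=T, p3=T, p4=F, p5=F, p6=F, p7=T, p8=F, p9=F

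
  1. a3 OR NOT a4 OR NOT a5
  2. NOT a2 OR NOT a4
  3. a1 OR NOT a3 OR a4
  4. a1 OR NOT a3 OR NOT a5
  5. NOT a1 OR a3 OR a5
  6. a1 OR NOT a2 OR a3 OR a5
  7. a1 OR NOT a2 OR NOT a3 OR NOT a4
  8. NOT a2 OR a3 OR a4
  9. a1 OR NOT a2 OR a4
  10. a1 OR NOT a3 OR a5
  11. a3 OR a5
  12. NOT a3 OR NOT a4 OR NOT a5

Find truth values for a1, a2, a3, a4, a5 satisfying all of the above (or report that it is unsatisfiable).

a1=T, a2=F, a3=T, a4=T, a5=F

Set a1 = True.
Set a2 = False.
Set a3 = True.
Set a4 = True.
  then (NOT a3 OR NOT a4 OR NOT a5) forces a5 = False.
All clauses satisfied.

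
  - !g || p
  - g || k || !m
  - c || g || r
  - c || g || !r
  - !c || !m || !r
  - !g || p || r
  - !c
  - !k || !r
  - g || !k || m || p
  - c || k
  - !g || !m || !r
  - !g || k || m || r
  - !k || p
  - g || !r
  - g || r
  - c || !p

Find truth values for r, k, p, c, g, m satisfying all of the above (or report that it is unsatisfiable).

Unsatisfiable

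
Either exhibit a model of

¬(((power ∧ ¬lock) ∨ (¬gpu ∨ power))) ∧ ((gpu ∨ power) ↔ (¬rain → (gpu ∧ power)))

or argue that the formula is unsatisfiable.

power: False; lock: True; gpu: True; rain: True

  ¬(((power ∧ ¬lock) ∨ (¬gpu ∨ power))) = True
    (power ∧ ¬lock) ∨ (¬gpu ∨ power) = False
      power ∧ ¬lock = False
        ¬lock = False
      ¬gpu ∨ power = False
        ¬gpu = False
  (gpu ∨ power) ↔ (¬rain → (gpu ∧ power)) = True
    gpu ∨ power = True
    ¬rain → (gpu ∧ power) = True
      ¬rain = False
      gpu ∧ power = False
Both conjuncts True, so the formula holds.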